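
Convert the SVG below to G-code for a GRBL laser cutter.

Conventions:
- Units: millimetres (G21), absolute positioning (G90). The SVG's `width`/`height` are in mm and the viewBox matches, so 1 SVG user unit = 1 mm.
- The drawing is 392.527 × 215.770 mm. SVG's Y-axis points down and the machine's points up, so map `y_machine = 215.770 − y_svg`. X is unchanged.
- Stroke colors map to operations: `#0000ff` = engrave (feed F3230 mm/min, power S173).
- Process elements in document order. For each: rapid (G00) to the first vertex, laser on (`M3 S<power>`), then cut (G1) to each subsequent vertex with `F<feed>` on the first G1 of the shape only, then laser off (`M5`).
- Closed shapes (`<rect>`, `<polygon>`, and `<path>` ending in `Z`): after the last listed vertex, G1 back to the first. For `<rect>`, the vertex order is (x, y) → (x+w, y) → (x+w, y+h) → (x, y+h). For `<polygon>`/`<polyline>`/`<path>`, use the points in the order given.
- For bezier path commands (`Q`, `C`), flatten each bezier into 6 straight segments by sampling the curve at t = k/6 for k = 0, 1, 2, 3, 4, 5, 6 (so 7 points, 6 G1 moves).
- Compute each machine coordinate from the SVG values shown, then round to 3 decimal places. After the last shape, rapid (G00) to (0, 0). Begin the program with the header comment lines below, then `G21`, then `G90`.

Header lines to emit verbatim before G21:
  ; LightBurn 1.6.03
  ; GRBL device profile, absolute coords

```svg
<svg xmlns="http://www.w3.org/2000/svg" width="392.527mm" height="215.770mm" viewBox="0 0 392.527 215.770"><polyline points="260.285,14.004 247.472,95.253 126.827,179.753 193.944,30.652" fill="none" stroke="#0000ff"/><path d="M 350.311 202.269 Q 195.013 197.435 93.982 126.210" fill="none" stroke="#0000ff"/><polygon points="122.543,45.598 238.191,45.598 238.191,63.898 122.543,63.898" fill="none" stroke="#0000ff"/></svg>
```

; LightBurn 1.6.03
; GRBL device profile, absolute coords
G21
G90
G00 X260.285 Y201.766
M3 S173
G1 X247.472 Y120.517 F3230
G1 X126.827 Y36.017
G1 X193.944 Y185.118
M5
G00 X350.311 Y13.501
M3 S173
G1 X300.052 Y16.957 F3230
G1 X252.809 Y24.100
G1 X208.580 Y34.933
G1 X167.366 Y49.453
G1 X129.166 Y67.663
G1 X93.982 Y89.560
M5
G00 X122.543 Y170.172
M3 S173
G1 X238.191 Y170.172 F3230
G1 X238.191 Y151.872
G1 X122.543 Y151.872
G1 X122.543 Y170.172
M5
G00 X0.000 Y0.000

viewBox `0 0 392.527 215.770` with mm width/height → 1 unit = 1 mm. Flip: y_m = 215.770 − y_svg.

**Shape 1** — `<polyline>` open polyline, stroke `#0000ff` → engrave (S173, F3230). Machine vertices: (260.285,201.766) → (247.472,120.517) → (126.827,36.017) → (193.944,185.118). Open path.

**Shape 2** — `<path>` quadratic bezier, stroke `#0000ff` → engrave (S173, F3230). Control points (SVG): P0=(350.311,202.269), P1=(195.013,197.435), P2=(93.982,126.210); sampled at t=k/6. Machine vertices: (350.311,13.501) → (300.052,16.957) → (252.809,24.100) → (208.580,34.933) → (167.366,49.453) → (129.166,67.663) → (93.982,89.560). Open path.

**Shape 3** — `<polygon>` rectangle, stroke `#0000ff` → engrave (S173, F3230). Machine vertices: (122.543,170.172) → (238.191,170.172) → (238.191,151.872) → (122.543,151.872) → (122.543,170.172). Closed: final G1 returns to the first vertex.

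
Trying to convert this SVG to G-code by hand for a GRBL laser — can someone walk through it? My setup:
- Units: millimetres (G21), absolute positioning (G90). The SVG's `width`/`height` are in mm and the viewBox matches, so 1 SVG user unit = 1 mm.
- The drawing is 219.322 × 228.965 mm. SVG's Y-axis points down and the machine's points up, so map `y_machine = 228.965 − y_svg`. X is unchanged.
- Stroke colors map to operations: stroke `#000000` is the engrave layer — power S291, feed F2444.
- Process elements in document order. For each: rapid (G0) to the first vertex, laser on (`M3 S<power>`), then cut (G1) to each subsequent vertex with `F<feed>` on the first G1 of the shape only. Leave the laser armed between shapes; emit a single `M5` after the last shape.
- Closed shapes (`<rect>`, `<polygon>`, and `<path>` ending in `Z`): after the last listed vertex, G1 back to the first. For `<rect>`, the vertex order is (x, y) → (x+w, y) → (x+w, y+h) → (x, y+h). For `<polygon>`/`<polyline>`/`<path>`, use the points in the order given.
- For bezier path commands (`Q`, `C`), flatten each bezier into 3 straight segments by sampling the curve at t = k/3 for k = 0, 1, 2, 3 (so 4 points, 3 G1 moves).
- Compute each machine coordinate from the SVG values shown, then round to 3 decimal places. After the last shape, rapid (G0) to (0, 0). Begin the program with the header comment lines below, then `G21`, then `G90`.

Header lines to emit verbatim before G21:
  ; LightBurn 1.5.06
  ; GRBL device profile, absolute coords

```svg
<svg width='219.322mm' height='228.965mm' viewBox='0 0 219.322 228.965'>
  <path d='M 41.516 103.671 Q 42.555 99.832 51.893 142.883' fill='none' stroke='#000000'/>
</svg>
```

; LightBurn 1.5.06
; GRBL device profile, absolute coords
G21
G90
G0 X41.516 Y125.294
M3 S291
G1 X43.131 Y122.643 F2444
G1 X46.590 Y109.573
G1 X51.893 Y86.082
M5
G0 X0.000 Y0.000

1 u = 1 mm; y_m = 228.965 − y.

[1] `<path>` quadratic bezier, #000000→engrave S291 F2444: (41.516,125.294) → (43.131,122.643) → (46.590,109.573) → (51.893,86.082)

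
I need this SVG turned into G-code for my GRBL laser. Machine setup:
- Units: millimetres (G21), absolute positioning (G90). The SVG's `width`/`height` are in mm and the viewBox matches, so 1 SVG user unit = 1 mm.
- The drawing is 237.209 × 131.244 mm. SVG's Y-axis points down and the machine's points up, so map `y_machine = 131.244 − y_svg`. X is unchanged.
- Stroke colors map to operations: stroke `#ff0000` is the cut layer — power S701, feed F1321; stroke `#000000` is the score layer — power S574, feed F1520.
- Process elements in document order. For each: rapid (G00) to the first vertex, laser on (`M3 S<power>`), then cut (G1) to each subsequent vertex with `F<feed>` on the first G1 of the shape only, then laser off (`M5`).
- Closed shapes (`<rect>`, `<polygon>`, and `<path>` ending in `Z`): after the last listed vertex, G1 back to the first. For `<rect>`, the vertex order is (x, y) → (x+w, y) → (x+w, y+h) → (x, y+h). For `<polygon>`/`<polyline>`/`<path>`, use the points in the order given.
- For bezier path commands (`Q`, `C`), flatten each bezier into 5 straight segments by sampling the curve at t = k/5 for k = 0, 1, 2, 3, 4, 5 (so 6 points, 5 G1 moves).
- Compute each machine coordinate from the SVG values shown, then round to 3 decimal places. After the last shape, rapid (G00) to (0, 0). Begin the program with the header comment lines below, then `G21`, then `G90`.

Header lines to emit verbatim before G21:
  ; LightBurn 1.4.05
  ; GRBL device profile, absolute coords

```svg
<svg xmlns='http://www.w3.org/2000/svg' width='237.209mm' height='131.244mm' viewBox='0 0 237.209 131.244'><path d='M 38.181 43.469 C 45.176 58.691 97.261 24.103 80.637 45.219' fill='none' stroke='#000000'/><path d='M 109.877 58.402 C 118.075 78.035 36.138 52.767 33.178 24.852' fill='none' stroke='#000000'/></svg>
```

; LightBurn 1.4.05
; GRBL device profile, absolute coords
G21
G90
G00 X38.181 Y87.775
M3 S574
G1 X46.878 Y83.775 F1520
G1 X60.935 Y86.665
G1 X74.889 Y91.379
G1 X83.277 Y92.854
G1 X80.637 Y86.025
M5
G00 X109.877 Y72.842
M3 S574
G1 X105.332 Y66.112 F1520
G1 X87.273 Y68.131
G1 X63.816 Y76.869
G1 X43.078 Y90.299
G1 X33.178 Y106.392
M5
G00 X0.000 Y0.000

Since the viewBox matches the mm dimensions, user units are millimetres directly. The only transform is the Y-flip y_m = 131.244 − y_svg.

Shape 1 is a cubic bezier drawn with `<path>`. Its stroke #000000 means score at S574, F1520. After flipping Y the toolpath is (38.181,87.775) → (46.878,83.775) → (60.935,86.665) → (74.889,91.379) → (83.277,92.854) → (80.637,86.025).

Shape 2 is a cubic bezier drawn with `<path>`. Its stroke #000000 means score at S574, F1520. After flipping Y the toolpath is (109.877,72.842) → (105.332,66.112) → (87.273,68.131) → (63.816,76.869) → (43.078,90.299) → (33.178,106.392).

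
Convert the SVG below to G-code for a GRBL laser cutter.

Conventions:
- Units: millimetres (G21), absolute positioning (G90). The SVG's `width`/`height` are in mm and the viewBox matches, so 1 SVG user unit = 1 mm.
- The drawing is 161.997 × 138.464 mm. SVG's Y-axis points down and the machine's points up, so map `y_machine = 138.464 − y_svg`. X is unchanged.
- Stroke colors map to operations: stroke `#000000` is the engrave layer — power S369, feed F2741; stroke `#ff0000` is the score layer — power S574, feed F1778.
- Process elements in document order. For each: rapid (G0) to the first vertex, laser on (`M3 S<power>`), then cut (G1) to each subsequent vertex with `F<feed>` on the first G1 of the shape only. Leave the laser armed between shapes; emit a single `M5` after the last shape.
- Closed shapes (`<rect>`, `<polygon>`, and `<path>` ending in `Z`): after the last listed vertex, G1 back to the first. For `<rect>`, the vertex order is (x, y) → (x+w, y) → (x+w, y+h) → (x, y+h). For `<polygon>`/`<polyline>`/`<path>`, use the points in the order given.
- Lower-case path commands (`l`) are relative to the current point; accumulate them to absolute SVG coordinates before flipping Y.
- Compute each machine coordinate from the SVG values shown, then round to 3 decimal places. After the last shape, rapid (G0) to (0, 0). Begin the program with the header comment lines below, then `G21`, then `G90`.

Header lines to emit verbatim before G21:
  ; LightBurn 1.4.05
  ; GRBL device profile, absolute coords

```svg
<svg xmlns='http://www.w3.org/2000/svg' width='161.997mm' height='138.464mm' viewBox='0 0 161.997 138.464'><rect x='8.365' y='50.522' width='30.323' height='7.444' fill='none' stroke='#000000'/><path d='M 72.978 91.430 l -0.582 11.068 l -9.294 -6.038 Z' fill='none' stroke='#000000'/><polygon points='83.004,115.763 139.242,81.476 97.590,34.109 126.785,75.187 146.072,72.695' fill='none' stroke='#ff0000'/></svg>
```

Since the viewBox matches the mm dimensions, user units are millimetres directly. The only transform is the Y-flip y_m = 138.464 − y_svg.

Shape 1 is a rectangle drawn with `<rect>`. Its stroke #000000 means engrave at S369, F2741. After flipping Y the toolpath is (8.365,87.942) → (38.688,87.942) → (38.688,80.498) → (8.365,80.498) → (8.365,87.942), returning to the start.

Shape 2 is a regular polygon drawn with `<path>`. Its stroke #000000 means engrave at S369, F2741. After flipping Y the toolpath is (72.978,47.034) → (72.396,35.966) → (63.102,42.004) → (72.978,47.034), returning to the start.

Shape 3 is a closed polygon drawn with `<polygon>`. Its stroke #ff0000 means score at S574, F1778. After flipping Y the toolpath is (83.004,22.701) → (139.242,56.988) → (97.590,104.355) → (126.785,63.277) → (146.072,65.769) → (83.004,22.701), returning to the start.

; LightBurn 1.4.05
; GRBL device profile, absolute coords
G21
G90
G0 X8.365 Y87.942
M3 S369
G1 X38.688 Y87.942 F2741
G1 X38.688 Y80.498
G1 X8.365 Y80.498
G1 X8.365 Y87.942
G0 X72.978 Y47.034
M3 S369
G1 X72.396 Y35.966 F2741
G1 X63.102 Y42.004
G1 X72.978 Y47.034
G0 X83.004 Y22.701
M3 S574
G1 X139.242 Y56.988 F1778
G1 X97.590 Y104.355
G1 X126.785 Y63.277
G1 X146.072 Y65.769
G1 X83.004 Y22.701
M5
G0 X0.000 Y0.000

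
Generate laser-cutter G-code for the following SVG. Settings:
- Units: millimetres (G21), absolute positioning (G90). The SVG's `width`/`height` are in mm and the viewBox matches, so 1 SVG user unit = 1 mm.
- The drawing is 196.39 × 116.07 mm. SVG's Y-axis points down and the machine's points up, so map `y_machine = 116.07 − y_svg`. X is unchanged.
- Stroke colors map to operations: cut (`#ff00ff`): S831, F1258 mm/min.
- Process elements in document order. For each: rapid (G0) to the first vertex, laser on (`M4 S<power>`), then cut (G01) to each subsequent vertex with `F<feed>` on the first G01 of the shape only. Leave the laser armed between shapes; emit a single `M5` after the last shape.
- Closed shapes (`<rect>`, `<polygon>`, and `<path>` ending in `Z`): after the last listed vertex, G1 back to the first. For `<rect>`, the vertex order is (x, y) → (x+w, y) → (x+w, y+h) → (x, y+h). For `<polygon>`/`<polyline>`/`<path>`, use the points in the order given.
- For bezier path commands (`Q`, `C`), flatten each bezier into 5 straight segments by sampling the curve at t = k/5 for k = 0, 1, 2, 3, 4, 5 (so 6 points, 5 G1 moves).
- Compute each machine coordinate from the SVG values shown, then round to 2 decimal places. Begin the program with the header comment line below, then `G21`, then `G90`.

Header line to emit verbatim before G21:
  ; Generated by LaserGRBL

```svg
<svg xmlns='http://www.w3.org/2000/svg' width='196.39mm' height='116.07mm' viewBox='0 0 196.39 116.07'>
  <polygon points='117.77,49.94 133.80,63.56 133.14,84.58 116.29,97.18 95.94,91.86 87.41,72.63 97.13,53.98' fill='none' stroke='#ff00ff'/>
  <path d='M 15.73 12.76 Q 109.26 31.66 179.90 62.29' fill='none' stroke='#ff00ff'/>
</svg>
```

viewBox `0 0 196.39 116.07` with mm width/height → 1 unit = 1 mm. Flip: y_m = 116.07 − y_svg.

**Shape 1** — `<polygon>` regular polygon, stroke `#ff00ff` → cut (S831, F1258). Machine vertices: (117.77,66.13) → (133.80,52.51) → (133.14,31.49) → (116.29,18.89) → (95.94,24.21) → (87.41,43.44) → (97.13,62.09) → (117.77,66.13). Closed: final G1 returns to the first vertex.

**Shape 2** — `<path>` quadratic bezier, stroke `#ff00ff` → cut (S831, F1258). Control points (SVG): P0=(15.73,12.76), P1=(109.26,31.66), P2=(179.90,62.29); sampled at t=k/5. Machine vertices: (15.73,103.31) → (52.23,95.28) → (86.89,86.31) → (119.73,76.41) → (150.73,65.56) → (179.90,53.78). Open path.

; Generated by LaserGRBL
G21
G90
G0 X117.77 Y66.13
M4 S831
G01 X133.80 Y52.51 F1258
G01 X133.14 Y31.49
G01 X116.29 Y18.89
G01 X95.94 Y24.21
G01 X87.41 Y43.44
G01 X97.13 Y62.09
G01 X117.77 Y66.13
G0 X15.73 Y103.31
M4 S831
G01 X52.23 Y95.28 F1258
G01 X86.89 Y86.31
G01 X119.73 Y76.41
G01 X150.73 Y65.56
G01 X179.90 Y53.78
M5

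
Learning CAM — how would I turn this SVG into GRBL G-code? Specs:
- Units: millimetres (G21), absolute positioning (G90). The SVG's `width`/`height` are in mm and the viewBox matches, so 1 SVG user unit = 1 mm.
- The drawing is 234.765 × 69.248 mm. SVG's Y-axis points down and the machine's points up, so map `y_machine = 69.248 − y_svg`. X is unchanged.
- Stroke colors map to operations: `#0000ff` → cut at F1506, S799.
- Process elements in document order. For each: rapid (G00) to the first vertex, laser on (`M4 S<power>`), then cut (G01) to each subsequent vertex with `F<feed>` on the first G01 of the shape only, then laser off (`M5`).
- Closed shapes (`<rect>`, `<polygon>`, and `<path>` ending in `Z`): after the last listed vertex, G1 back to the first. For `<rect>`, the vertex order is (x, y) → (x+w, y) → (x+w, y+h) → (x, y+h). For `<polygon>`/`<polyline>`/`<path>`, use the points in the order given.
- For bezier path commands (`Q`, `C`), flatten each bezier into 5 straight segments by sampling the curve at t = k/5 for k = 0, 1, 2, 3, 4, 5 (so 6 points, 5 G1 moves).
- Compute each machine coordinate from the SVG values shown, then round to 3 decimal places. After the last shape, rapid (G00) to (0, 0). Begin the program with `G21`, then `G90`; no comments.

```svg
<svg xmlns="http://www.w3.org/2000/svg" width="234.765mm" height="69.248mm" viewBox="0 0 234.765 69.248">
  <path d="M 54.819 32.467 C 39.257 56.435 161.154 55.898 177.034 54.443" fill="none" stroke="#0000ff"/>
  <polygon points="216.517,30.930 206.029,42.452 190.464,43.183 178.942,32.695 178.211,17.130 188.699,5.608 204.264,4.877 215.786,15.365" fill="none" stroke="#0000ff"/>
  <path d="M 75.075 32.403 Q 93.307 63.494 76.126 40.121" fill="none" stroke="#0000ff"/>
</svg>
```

G21
G90
G00 X54.819 Y36.781
M4 S799
G01 X60.029 Y25.152 F1506
G01 X86.542 Y18.272
G01 X122.672 Y15.009
G01 X156.732 Y14.231
G01 X177.034 Y14.805
M5
G00 X216.517 Y38.318
M4 S799
G01 X206.029 Y26.796 F1506
G01 X190.464 Y26.065
G01 X178.942 Y36.553
G01 X178.211 Y52.118
G01 X188.699 Y63.640
G01 X204.264 Y64.371
G01 X215.786 Y53.883
G01 X216.517 Y38.318
M5
G00 X75.075 Y36.845
M4 S799
G01 X80.951 Y26.587 F1506
G01 X83.995 Y20.686
G01 X84.205 Y19.143
G01 X81.582 Y21.956
G01 X76.126 Y29.127
M5
G00 X0.000 Y0.000

Since the viewBox matches the mm dimensions, user units are millimetres directly. The only transform is the Y-flip y_m = 69.248 − y_svg.

Shape 1 is a cubic bezier drawn with `<path>`. Its stroke #0000ff means cut at S799, F1506. After flipping Y the toolpath is (54.819,36.781) → (60.029,25.152) → (86.542,18.272) → (122.672,15.009) → (156.732,14.231) → (177.034,14.805).

Shape 2 is a regular polygon drawn with `<polygon>`. Its stroke #0000ff means cut at S799, F1506. After flipping Y the toolpath is (216.517,38.318) → (206.029,26.796) → (190.464,26.065) → (178.942,36.553) → (178.211,52.118) → (188.699,63.640) → (204.264,64.371) → (215.786,53.883) → (216.517,38.318), returning to the start.

Shape 3 is a quadratic bezier drawn with `<path>`. Its stroke #0000ff means cut at S799, F1506. After flipping Y the toolpath is (75.075,36.845) → (80.951,26.587) → (83.995,20.686) → (84.205,19.143) → (81.582,21.956) → (76.126,29.127).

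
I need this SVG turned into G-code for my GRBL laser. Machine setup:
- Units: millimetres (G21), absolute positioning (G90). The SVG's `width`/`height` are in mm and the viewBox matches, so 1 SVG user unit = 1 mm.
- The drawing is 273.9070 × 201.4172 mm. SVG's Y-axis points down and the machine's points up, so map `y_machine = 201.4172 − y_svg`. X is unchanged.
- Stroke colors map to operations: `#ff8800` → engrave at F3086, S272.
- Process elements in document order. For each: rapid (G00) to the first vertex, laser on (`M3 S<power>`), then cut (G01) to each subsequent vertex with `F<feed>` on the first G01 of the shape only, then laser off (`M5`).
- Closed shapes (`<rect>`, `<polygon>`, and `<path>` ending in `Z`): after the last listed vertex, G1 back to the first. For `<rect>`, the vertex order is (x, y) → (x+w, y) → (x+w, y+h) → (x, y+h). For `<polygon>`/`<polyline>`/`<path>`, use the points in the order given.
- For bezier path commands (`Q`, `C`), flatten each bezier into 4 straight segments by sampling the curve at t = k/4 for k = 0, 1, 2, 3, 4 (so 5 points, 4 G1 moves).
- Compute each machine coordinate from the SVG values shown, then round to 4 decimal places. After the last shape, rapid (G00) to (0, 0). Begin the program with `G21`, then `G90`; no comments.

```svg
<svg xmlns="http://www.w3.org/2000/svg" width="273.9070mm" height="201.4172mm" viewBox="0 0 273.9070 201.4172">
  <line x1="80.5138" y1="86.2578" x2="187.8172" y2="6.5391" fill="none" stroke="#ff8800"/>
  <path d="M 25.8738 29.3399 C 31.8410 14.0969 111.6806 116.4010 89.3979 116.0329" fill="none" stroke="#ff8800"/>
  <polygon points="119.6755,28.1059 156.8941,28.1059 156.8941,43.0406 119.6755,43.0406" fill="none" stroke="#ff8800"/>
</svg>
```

Since the viewBox matches the mm dimensions, user units are millimetres directly. The only transform is the Y-flip y_m = 201.4172 − y_svg.

Shape 1 is a line segment drawn with `<line>`. Its stroke #ff8800 means engrave at S272, F3086. After flipping Y the toolpath is (80.5138,115.1594) → (187.8172,194.8781).

Shape 2 is a cubic bezier drawn with `<path>`. Its stroke #ff8800 means engrave at S272, F3086. After flipping Y the toolpath is (25.8738,172.0773) → (41.4504,164.9104) → (68.2296,134.3089) → (89.7119,100.9183) → (89.3979,85.3843).

Shape 3 is a rectangle drawn with `<polygon>`. Its stroke #ff8800 means engrave at S272, F3086. After flipping Y the toolpath is (119.6755,173.3113) → (156.8941,173.3113) → (156.8941,158.3766) → (119.6755,158.3766) → (119.6755,173.3113), returning to the start.

G21
G90
G00 X80.5138 Y115.1594
M3 S272
G01 X187.8172 Y194.8781 F3086
M5
G00 X25.8738 Y172.0773
M3 S272
G01 X41.4504 Y164.9104 F3086
G01 X68.2296 Y134.3089
G01 X89.7119 Y100.9183
G01 X89.3979 Y85.3843
M5
G00 X119.6755 Y173.3113
M3 S272
G01 X156.8941 Y173.3113 F3086
G01 X156.8941 Y158.3766
G01 X119.6755 Y158.3766
G01 X119.6755 Y173.3113
M5
G00 X0.0000 Y0.0000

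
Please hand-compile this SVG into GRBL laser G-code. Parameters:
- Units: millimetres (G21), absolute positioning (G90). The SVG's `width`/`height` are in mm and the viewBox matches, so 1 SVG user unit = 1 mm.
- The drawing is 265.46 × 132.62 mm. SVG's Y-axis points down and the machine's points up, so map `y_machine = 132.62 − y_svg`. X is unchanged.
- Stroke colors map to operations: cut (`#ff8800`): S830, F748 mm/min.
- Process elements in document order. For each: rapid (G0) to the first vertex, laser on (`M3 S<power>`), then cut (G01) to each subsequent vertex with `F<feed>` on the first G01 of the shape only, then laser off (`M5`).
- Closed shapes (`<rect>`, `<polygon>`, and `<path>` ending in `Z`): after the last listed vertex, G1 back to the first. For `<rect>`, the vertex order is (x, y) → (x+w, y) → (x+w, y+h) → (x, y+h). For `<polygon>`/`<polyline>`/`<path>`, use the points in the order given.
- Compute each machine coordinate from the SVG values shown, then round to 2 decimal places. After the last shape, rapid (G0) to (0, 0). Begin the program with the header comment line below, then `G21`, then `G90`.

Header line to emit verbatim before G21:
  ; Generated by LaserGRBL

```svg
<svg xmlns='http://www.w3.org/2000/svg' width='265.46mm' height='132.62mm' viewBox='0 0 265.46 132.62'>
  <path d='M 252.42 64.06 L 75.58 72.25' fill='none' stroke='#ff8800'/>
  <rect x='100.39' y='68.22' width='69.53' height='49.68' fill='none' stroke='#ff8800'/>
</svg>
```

; Generated by LaserGRBL
G21
G90
G0 X252.42 Y68.56
M3 S830
G01 X75.58 Y60.37 F748
M5
G0 X100.39 Y64.40
M3 S830
G01 X169.92 Y64.40 F748
G01 X169.92 Y14.72
G01 X100.39 Y14.72
G01 X100.39 Y64.40
M5
G0 X0.00 Y0.00

1 u = 1 mm; y_m = 132.62 − y.

[1] `<path>` line segment, #ff8800→cut S830 F748: (252.42,68.56) → (75.58,60.37)

[2] `<rect>` rectangle, #ff8800→cut S830 F748: (100.39,64.40) → (169.92,64.40) → (169.92,14.72) → (100.39,14.72) → (100.39,64.40) (closed)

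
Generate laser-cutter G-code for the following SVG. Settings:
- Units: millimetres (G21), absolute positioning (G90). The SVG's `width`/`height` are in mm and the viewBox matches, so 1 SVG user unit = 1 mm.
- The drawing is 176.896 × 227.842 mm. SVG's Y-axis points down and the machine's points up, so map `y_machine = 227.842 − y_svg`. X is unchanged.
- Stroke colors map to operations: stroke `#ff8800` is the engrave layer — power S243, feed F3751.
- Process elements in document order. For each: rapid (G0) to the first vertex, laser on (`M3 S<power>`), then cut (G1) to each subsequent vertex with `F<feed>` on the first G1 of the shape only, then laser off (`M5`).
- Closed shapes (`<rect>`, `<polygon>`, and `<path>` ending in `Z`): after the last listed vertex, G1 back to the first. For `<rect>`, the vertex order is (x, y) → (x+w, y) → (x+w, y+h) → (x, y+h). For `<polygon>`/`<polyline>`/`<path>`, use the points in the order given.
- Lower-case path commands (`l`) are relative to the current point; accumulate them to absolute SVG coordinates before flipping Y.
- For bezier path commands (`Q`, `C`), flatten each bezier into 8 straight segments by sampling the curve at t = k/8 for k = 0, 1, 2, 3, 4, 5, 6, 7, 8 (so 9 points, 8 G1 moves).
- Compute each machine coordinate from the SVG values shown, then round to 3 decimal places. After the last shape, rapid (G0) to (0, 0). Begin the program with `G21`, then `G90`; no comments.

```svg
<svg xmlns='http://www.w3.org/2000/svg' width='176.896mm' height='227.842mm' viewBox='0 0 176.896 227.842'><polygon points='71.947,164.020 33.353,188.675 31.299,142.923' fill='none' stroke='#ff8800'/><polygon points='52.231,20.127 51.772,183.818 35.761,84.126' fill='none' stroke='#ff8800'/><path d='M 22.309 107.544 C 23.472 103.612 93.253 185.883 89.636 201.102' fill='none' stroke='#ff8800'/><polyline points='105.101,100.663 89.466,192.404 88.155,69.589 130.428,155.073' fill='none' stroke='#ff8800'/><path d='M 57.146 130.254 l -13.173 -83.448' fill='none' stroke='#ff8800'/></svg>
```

viewBox `0 0 176.896 227.842` with mm width/height → 1 unit = 1 mm. Flip: y_m = 227.842 − y_svg.

**Shape 1** — `<polygon>` regular polygon, stroke `#ff8800` → engrave (S243, F3751). Machine vertices: (71.947,63.822) → (33.353,39.167) → (31.299,84.919) → (71.947,63.822). Closed: final G1 returns to the first vertex.

**Shape 2** — `<polygon>` closed polygon, stroke `#ff8800` → engrave (S243, F3751). Machine vertices: (52.231,207.715) → (51.772,44.024) → (35.761,143.716) → (52.231,207.715). Closed: final G1 returns to the first vertex.

**Shape 3** — `<path>` cubic bezier, stroke `#ff8800` → engrave (S243, F3751). Control points (SVG): P0=(22.309,107.544), P1=(23.472,103.612), P2=(93.253,185.883), P3=(89.636,201.102); sampled at t=k/8. Machine vertices: (22.309,120.298) → (25.684,118.031) → (33.828,109.479) → (45.076,96.436) → (57.765,80.701) → (70.229,64.067) → (80.806,48.332) → (87.829,35.291) → (89.636,26.740). Open path.

**Shape 4** — `<polyline>` open polyline, stroke `#ff8800` → engrave (S243, F3751). Machine vertices: (105.101,127.179) → (89.466,35.438) → (88.155,158.253) → (130.428,72.769). Open path.

**Shape 5** — `<path>` line segment, stroke `#ff8800` → engrave (S243, F3751). Machine vertices: (57.146,97.588) → (43.973,181.036). Open path.

G21
G90
G0 X71.947 Y63.822
M3 S243
G1 X33.353 Y39.167 F3751
G1 X31.299 Y84.919
G1 X71.947 Y63.822
M5
G0 X52.231 Y207.715
M3 S243
G1 X51.772 Y44.024 F3751
G1 X35.761 Y143.716
G1 X52.231 Y207.715
M5
G0 X22.309 Y120.298
M3 S243
G1 X25.684 Y118.031 F3751
G1 X33.828 Y109.479
G1 X45.076 Y96.436
G1 X57.765 Y80.701
G1 X70.229 Y64.067
G1 X80.806 Y48.332
G1 X87.829 Y35.291
G1 X89.636 Y26.740
M5
G0 X105.101 Y127.179
M3 S243
G1 X89.466 Y35.438 F3751
G1 X88.155 Y158.253
G1 X130.428 Y72.769
M5
G0 X57.146 Y97.588
M3 S243
G1 X43.973 Y181.036 F3751
M5
G0 X0.000 Y0.000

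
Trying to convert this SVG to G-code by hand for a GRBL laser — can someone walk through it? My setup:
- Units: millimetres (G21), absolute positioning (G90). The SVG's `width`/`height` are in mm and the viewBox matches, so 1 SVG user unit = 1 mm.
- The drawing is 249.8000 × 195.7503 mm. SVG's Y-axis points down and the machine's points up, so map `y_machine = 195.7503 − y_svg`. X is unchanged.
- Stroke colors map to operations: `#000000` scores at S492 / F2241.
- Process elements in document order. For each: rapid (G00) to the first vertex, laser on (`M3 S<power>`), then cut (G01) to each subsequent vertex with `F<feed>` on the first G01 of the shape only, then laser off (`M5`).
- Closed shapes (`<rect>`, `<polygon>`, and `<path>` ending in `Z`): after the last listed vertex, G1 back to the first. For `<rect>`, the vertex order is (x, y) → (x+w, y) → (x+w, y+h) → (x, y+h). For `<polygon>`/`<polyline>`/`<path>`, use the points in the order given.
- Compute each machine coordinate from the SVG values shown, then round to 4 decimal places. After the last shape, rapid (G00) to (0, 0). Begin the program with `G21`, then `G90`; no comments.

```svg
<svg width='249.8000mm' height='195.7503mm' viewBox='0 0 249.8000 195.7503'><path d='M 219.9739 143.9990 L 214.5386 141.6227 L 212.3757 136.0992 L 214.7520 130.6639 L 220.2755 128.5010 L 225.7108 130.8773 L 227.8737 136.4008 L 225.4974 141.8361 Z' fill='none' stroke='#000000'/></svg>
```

Since the viewBox matches the mm dimensions, user units are millimetres directly. The only transform is the Y-flip y_m = 195.7503 − y_svg.

Shape 1 is a regular polygon drawn with `<path>`. Its stroke #000000 means score at S492, F2241. After flipping Y the toolpath is (219.9739,51.7513) → (214.5386,54.1276) → (212.3757,59.6511) → (214.7520,65.0864) → (220.2755,67.2493) → (225.7108,64.8730) → (227.8737,59.3495) → (225.4974,53.9142) → (219.9739,51.7513), returning to the start.

G21
G90
G00 X219.9739 Y51.7513
M3 S492
G01 X214.5386 Y54.1276 F2241
G01 X212.3757 Y59.6511
G01 X214.7520 Y65.0864
G01 X220.2755 Y67.2493
G01 X225.7108 Y64.8730
G01 X227.8737 Y59.3495
G01 X225.4974 Y53.9142
G01 X219.9739 Y51.7513
M5
G00 X0.0000 Y0.0000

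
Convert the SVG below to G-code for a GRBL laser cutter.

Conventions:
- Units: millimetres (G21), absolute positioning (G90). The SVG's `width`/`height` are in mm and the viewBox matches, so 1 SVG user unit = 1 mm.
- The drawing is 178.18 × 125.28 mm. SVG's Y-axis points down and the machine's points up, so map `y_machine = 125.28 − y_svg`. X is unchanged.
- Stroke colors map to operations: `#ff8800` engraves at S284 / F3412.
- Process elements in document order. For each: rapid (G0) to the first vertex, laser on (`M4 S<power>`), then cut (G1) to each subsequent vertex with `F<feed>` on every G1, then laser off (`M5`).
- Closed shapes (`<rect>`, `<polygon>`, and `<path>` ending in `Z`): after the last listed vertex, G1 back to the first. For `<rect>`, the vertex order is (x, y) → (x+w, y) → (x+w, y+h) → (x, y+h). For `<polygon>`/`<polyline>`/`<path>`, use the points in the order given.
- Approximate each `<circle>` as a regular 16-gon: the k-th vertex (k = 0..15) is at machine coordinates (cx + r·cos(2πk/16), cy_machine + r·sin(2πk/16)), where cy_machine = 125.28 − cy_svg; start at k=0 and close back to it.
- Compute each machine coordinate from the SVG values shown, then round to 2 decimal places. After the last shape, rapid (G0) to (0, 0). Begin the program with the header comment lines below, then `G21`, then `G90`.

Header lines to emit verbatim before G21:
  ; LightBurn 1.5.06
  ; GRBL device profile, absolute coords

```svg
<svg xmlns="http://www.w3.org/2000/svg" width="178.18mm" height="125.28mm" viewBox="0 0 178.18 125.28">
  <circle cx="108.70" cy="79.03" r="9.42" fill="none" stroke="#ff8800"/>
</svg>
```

; LightBurn 1.5.06
; GRBL device profile, absolute coords
G21
G90
G0 X118.12 Y46.25
M4 S284
G1 X117.40 Y49.85 F3412
G1 X115.36 Y52.91 F3412
G1 X112.30 Y54.95 F3412
G1 X108.70 Y55.67 F3412
G1 X105.10 Y54.95 F3412
G1 X102.04 Y52.91 F3412
G1 X100.00 Y49.85 F3412
G1 X99.28 Y46.25 F3412
G1 X100.00 Y42.65 F3412
G1 X102.04 Y39.59 F3412
G1 X105.10 Y37.55 F3412
G1 X108.70 Y36.83 F3412
G1 X112.30 Y37.55 F3412
G1 X115.36 Y39.59 F3412
G1 X117.40 Y42.65 F3412
G1 X118.12 Y46.25 F3412
M5
G0 X0.00 Y0.00

1 u = 1 mm; y_m = 125.28 − y.

[1] `<circle>` circle, #ff8800→engrave S284 F3412: (118.12,46.25) → (117.40,49.85) → (115.36,52.91) → (112.30,54.95) → (108.70,55.67) → (105.10,54.95) → (102.04,52.91) → (100.00,49.85) → (99.28,46.25) → (100.00,42.65) → (102.04,39.59) → (105.10,37.55) → (108.70,36.83) → (112.30,37.55) → (115.36,39.59) → (117.40,42.65) → (118.12,46.25) (closed)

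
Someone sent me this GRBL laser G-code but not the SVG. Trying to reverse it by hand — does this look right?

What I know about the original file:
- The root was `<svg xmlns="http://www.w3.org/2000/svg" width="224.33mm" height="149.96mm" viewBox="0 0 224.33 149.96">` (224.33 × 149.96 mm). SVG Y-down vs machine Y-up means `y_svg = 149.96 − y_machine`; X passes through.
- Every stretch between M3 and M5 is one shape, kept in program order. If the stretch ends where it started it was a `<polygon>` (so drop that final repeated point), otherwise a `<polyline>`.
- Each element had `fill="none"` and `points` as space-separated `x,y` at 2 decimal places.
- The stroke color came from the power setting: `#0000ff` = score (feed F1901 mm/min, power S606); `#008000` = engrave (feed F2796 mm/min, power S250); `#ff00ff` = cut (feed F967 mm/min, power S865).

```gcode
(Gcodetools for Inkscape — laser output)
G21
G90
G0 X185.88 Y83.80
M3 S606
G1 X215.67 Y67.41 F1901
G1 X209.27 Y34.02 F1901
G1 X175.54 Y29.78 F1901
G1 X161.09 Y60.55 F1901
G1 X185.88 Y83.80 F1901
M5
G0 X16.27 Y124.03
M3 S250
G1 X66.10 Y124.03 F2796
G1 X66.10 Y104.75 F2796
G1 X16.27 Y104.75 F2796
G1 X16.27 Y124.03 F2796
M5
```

<svg xmlns="http://www.w3.org/2000/svg" width="224.33mm" height="149.96mm" viewBox="0 0 224.33 149.96">
  <polygon points="185.88,66.16 215.67,82.55 209.27,115.94 175.54,120.18 161.09,89.41" fill="none" stroke="#0000ff"/>
  <polygon points="16.27,25.93 66.10,25.93 66.10,45.21 16.27,45.21" fill="none" stroke="#008000"/>
</svg>

y_svg = 149.96 − y_m.

[1] S606→`#0000ff` (score); closed run; points: 185.88,66.16 215.67,82.55 209.27,115.94 175.54,120.18 161.09,89.41

[2] S250→`#008000` (engrave); closed run; points: 16.27,25.93 66.10,25.93 66.10,45.21 16.27,45.21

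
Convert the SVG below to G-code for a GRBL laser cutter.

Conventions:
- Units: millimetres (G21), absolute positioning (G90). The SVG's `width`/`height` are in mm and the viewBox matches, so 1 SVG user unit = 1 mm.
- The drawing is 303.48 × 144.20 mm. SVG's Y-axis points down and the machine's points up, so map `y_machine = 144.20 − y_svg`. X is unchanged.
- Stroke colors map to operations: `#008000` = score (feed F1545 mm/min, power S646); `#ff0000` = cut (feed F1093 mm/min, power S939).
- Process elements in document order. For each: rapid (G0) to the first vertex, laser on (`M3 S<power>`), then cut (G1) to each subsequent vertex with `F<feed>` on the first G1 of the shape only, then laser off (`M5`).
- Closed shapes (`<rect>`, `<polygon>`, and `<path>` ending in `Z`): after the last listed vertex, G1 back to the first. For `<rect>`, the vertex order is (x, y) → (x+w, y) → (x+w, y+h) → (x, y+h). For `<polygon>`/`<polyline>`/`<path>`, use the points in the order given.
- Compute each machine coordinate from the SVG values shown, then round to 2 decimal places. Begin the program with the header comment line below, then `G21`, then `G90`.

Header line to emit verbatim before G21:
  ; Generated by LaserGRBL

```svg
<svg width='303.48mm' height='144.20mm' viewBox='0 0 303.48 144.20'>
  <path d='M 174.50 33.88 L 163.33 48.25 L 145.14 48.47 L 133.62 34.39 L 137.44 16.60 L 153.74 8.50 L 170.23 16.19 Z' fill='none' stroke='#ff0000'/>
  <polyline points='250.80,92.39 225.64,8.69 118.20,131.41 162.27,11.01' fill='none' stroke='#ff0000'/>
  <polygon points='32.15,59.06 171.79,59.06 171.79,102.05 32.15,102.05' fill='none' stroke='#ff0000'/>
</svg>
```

1 u = 1 mm; y_m = 144.20 − y.

[1] `<path>` regular polygon, #ff0000→cut S939 F1093: (174.50,110.32) → (163.33,95.95) → (145.14,95.73) → (133.62,109.81) → (137.44,127.60) → (153.74,135.70) → (170.23,128.01) → (174.50,110.32) (closed)

[2] `<polyline>` open polyline, #ff0000→cut S939 F1093: (250.80,51.81) → (225.64,135.51) → (118.20,12.79) → (162.27,133.19)

[3] `<polygon>` rectangle, #ff0000→cut S939 F1093: (32.15,85.14) → (171.79,85.14) → (171.79,42.15) → (32.15,42.15) → (32.15,85.14) (closed)

; Generated by LaserGRBL
G21
G90
G0 X174.50 Y110.32
M3 S939
G1 X163.33 Y95.95 F1093
G1 X145.14 Y95.73
G1 X133.62 Y109.81
G1 X137.44 Y127.60
G1 X153.74 Y135.70
G1 X170.23 Y128.01
G1 X174.50 Y110.32
M5
G0 X250.80 Y51.81
M3 S939
G1 X225.64 Y135.51 F1093
G1 X118.20 Y12.79
G1 X162.27 Y133.19
M5
G0 X32.15 Y85.14
M3 S939
G1 X171.79 Y85.14 F1093
G1 X171.79 Y42.15
G1 X32.15 Y42.15
G1 X32.15 Y85.14
M5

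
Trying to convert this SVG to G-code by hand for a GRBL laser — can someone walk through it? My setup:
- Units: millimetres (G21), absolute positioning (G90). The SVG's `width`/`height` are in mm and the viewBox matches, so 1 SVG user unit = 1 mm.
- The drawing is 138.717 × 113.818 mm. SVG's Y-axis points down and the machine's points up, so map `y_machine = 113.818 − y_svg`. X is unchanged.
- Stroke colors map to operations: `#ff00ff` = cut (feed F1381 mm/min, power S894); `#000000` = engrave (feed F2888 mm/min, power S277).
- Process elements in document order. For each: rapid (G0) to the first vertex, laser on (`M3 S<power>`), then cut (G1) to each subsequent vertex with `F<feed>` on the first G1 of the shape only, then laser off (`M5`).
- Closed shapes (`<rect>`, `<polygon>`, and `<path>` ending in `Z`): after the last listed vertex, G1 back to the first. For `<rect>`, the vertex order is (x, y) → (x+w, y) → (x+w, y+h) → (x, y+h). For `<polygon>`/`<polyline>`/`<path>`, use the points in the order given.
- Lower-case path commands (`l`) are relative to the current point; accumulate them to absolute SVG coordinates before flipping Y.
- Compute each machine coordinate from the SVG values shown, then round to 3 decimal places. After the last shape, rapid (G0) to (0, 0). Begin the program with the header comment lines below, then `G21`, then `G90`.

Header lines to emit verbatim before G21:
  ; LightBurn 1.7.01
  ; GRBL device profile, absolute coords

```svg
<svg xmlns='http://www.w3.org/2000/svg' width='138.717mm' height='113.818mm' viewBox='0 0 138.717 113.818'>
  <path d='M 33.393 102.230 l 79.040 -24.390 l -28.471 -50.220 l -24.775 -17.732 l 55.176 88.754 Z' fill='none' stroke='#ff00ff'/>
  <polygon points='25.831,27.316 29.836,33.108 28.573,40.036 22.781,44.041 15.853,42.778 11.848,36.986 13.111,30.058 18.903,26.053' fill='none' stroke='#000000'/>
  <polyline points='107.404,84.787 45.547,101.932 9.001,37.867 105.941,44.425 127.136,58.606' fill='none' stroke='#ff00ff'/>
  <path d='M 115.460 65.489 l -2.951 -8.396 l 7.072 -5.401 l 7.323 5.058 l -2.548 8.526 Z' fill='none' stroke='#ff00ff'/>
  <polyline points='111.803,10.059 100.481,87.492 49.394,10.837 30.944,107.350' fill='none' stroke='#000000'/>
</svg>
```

; LightBurn 1.7.01
; GRBL device profile, absolute coords
G21
G90
G0 X33.393 Y11.588
M3 S894
G1 X112.433 Y35.978 F1381
G1 X83.962 Y86.198
G1 X59.187 Y103.930
G1 X114.363 Y15.176
G1 X33.393 Y11.588
M5
G0 X25.831 Y86.502
M3 S277
G1 X29.836 Y80.710 F2888
G1 X28.573 Y73.782
G1 X22.781 Y69.777
G1 X15.853 Y71.040
G1 X11.848 Y76.832
G1 X13.111 Y83.760
G1 X18.903 Y87.765
G1 X25.831 Y86.502
M5
G0 X107.404 Y29.031
M3 S894
G1 X45.547 Y11.886 F1381
G1 X9.001 Y75.951
G1 X105.941 Y69.393
G1 X127.136 Y55.212
M5
G0 X115.460 Y48.329
M3 S894
G1 X112.509 Y56.725 F1381
G1 X119.581 Y62.126
G1 X126.904 Y57.068
G1 X124.356 Y48.542
G1 X115.460 Y48.329
M5
G0 X111.803 Y103.759
M3 S277
G1 X100.481 Y26.326 F2888
G1 X49.394 Y102.981
G1 X30.944 Y6.468
M5
G0 X0.000 Y0.000

viewBox `0 0 138.717 113.818` with mm width/height → 1 unit = 1 mm. Flip: y_m = 113.818 − y_svg.

**Shape 1** — `<path>` closed polygon, stroke `#ff00ff` → cut (S894, F1381). Machine vertices: (33.393,11.588) → (112.433,35.978) → (83.962,86.198) → (59.187,103.930) → (114.363,15.176) → (33.393,11.588). Closed: final G1 returns to the first vertex.

**Shape 2** — `<polygon>` regular polygon, stroke `#000000` → engrave (S277, F2888). Machine vertices: (25.831,86.502) → (29.836,80.710) → (28.573,73.782) → (22.781,69.777) → (15.853,71.040) → (11.848,76.832) → (13.111,83.760) → (18.903,87.765) → (25.831,86.502). Closed: final G1 returns to the first vertex.

**Shape 3** — `<polyline>` open polyline, stroke `#ff00ff` → cut (S894, F1381). Machine vertices: (107.404,29.031) → (45.547,11.886) → (9.001,75.951) → (105.941,69.393) → (127.136,55.212). Open path.

**Shape 4** — `<path>` regular polygon, stroke `#ff00ff` → cut (S894, F1381). Machine vertices: (115.460,48.329) → (112.509,56.725) → (119.581,62.126) → (126.904,57.068) → (124.356,48.542) → (115.460,48.329). Closed: final G1 returns to the first vertex.

**Shape 5** — `<polyline>` open polyline, stroke `#000000` → engrave (S277, F2888). Machine vertices: (111.803,103.759) → (100.481,26.326) → (49.394,102.981) → (30.944,6.468). Open path.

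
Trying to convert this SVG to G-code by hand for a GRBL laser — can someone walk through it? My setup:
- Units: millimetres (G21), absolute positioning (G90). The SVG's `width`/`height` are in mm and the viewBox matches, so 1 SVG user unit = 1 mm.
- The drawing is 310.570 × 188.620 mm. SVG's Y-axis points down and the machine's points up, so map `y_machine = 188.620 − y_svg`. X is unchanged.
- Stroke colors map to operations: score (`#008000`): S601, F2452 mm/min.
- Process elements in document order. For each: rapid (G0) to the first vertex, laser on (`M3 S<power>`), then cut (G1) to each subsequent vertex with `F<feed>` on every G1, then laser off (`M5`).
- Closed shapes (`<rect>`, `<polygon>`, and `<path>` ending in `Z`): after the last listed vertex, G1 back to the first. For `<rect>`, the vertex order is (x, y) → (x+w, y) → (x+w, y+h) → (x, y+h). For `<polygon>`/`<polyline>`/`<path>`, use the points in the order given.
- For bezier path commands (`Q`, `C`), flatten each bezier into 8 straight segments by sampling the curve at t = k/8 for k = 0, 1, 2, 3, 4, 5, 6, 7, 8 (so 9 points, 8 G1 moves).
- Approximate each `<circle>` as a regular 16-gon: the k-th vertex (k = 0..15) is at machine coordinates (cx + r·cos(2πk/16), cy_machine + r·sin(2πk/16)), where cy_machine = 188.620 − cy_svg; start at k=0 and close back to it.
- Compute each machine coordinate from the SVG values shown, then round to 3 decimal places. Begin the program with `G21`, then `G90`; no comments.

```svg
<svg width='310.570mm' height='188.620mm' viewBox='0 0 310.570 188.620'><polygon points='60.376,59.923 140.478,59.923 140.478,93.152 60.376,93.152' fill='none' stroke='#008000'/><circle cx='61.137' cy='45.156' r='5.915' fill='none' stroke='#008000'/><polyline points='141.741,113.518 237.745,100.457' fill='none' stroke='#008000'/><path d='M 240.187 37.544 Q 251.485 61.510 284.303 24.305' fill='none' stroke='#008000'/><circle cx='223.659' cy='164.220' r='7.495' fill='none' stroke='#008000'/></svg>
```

1 u = 1 mm; y_m = 188.620 − y.

[1] `<polygon>` rectangle, #008000→score S601 F2452: (60.376,128.697) → (140.478,128.697) → (140.478,95.468) → (60.376,95.468) → (60.376,128.697) (closed)

[2] `<circle>` circle, #008000→score S601 F2452: (67.052,143.464) → (66.602,145.728) → (65.320,147.647) → (63.401,148.929) → (61.137,149.379) → (58.873,148.929) → (56.954,147.647) → (55.672,145.728) → (55.222,143.464) → (55.672,141.200) → (56.954,139.281) → (58.873,137.999) → (61.137,137.549) → (63.401,137.999) → (65.320,139.281) → (66.602,141.200) → (67.052,143.464) (closed)

[3] `<polyline>` line segment, #008000→score S601 F2452: (141.741,75.102) → (237.745,88.163)

[4] `<path>` quadratic bezier, #008000→score S601 F2452: (240.187,151.076) → (243.348,146.040) → (247.181,142.916) → (251.687,141.704) → (256.865,142.403) → (262.716,145.013) → (269.239,149.536) → (276.435,155.970) → (284.303,164.315)

[5] `<circle>` circle, #008000→score S601 F2452: (231.154,24.400) → (230.583,27.268) → (228.959,29.700) → (226.527,31.324) → (223.659,31.895) → (220.791,31.324) → (218.359,29.700) → (216.735,27.268) → (216.164,24.400) → (216.735,21.532) → (218.359,19.100) → (220.791,17.476) → (223.659,16.905) → (226.527,17.476) → (228.959,19.100) → (230.583,21.532) → (231.154,24.400) (closed)

G21
G90
G0 X60.376 Y128.697
M3 S601
G1 X140.478 Y128.697 F2452
G1 X140.478 Y95.468 F2452
G1 X60.376 Y95.468 F2452
G1 X60.376 Y128.697 F2452
M5
G0 X67.052 Y143.464
M3 S601
G1 X66.602 Y145.728 F2452
G1 X65.320 Y147.647 F2452
G1 X63.401 Y148.929 F2452
G1 X61.137 Y149.379 F2452
G1 X58.873 Y148.929 F2452
G1 X56.954 Y147.647 F2452
G1 X55.672 Y145.728 F2452
G1 X55.222 Y143.464 F2452
G1 X55.672 Y141.200 F2452
G1 X56.954 Y139.281 F2452
G1 X58.873 Y137.999 F2452
G1 X61.137 Y137.549 F2452
G1 X63.401 Y137.999 F2452
G1 X65.320 Y139.281 F2452
G1 X66.602 Y141.200 F2452
G1 X67.052 Y143.464 F2452
M5
G0 X141.741 Y75.102
M3 S601
G1 X237.745 Y88.163 F2452
M5
G0 X240.187 Y151.076
M3 S601
G1 X243.348 Y146.040 F2452
G1 X247.181 Y142.916 F2452
G1 X251.687 Y141.704 F2452
G1 X256.865 Y142.403 F2452
G1 X262.716 Y145.013 F2452
G1 X269.239 Y149.536 F2452
G1 X276.435 Y155.970 F2452
G1 X284.303 Y164.315 F2452
M5
G0 X231.154 Y24.400
M3 S601
G1 X230.583 Y27.268 F2452
G1 X228.959 Y29.700 F2452
G1 X226.527 Y31.324 F2452
G1 X223.659 Y31.895 F2452
G1 X220.791 Y31.324 F2452
G1 X218.359 Y29.700 F2452
G1 X216.735 Y27.268 F2452
G1 X216.164 Y24.400 F2452
G1 X216.735 Y21.532 F2452
G1 X218.359 Y19.100 F2452
G1 X220.791 Y17.476 F2452
G1 X223.659 Y16.905 F2452
G1 X226.527 Y17.476 F2452
G1 X228.959 Y19.100 F2452
G1 X230.583 Y21.532 F2452
G1 X231.154 Y24.400 F2452
M5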